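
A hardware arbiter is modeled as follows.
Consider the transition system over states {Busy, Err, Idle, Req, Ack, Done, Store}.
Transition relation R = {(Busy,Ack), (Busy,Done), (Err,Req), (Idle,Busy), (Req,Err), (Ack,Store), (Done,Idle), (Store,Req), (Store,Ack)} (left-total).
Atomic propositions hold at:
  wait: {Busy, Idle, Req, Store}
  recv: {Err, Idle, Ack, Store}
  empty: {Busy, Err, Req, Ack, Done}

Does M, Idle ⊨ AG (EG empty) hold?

EG empty: greatest fixpoint, start Z0 = {Busy, Err, Req, Ack, Done}, keep only states in Sat with some successor in Z. Z1 = {Busy, Err, Req}; Z2 = {Err, Req}; fixed.
Sat(EG empty) = {Err, Req}
AG (EG empty): greatest fixpoint, start Z0 = {Err, Req}, keep only states in Sat with every successor in Z. Already a fixed point.
Sat(AG (EG empty)) = {Err, Req}
Idle ∉ Sat(AG (EG empty)) = {Err, Req}, so the formula does not hold at Idle.

No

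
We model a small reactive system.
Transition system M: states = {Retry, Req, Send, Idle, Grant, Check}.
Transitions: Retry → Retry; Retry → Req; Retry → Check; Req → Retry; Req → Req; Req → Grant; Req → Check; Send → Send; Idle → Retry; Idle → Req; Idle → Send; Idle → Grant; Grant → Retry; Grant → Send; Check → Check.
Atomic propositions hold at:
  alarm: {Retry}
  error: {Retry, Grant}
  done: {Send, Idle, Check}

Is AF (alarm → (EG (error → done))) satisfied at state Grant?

Sat(error → done) = {Req, Send, Idle, Check}
EG (error → done): greatest fixpoint, start Z0 = {Req, Send, Idle, Check}, keep only states in Sat with some successor in Z. Already a fixed point.
Sat(EG (error → done)) = {Req, Send, Idle, Check}
Sat(alarm → (EG (error → done))) = {Req, Send, Idle, Grant, Check}
AF (alarm → (EG (error → done))): least fixpoint, start Z0 = {Req, Send, Idle, Grant, Check}, add states with every successor in Z. Already a fixed point.
Sat(AF (alarm → (EG (error → done)))) = {Req, Send, Idle, Grant, Check}
Grant ∈ Sat(AF (alarm → (EG (error → done)))) = {Req, Send, Idle, Grant, Check}, so the formula holds at Grant.

Yes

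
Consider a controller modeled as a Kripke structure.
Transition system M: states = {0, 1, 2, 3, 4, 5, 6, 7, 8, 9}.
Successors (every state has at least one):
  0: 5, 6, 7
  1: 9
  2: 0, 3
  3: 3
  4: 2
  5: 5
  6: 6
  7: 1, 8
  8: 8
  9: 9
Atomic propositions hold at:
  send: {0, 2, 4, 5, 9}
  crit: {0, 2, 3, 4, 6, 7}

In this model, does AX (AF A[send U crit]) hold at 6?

Yes

A[send U crit]: least fixpoint, start Z0 = Sat(crit) = {0, 2, 3, 4, 6, 7}, add states in Sat(send) with every successor in Z. Already a fixed point.
Sat(A[send U crit]) = {0, 2, 3, 4, 6, 7}
AF A[send U crit]: least fixpoint, start Z0 = {0, 2, 3, 4, 6, 7}, add states with every successor in Z. Already a fixed point.
Sat(AF A[send U crit]) = {0, 2, 3, 4, 6, 7}
Sat(AX (AF A[send U crit])) = {s : every successor in {0, 2, 3, 4, 6, 7}} = {2, 3, 4, 6}
6 ∈ Sat(AX (AF A[send U crit])) = {2, 3, 4, 6}, so the formula holds at 6.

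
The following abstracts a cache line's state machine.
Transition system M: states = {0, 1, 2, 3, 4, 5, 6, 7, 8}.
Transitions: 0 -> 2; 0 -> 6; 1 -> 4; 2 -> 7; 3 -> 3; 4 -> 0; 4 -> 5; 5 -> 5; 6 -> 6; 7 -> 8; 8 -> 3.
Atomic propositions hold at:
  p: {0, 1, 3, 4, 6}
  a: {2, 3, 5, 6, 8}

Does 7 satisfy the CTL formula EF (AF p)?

Yes

AF p: least fixpoint, start Z0 = {0, 1, 3, 4, 6}, add states with every successor in Z. Z1 = {0, 1, 3, 4, 6, 8}; Z2 = {0, 1, 3, 4, 6, 7, 8}; Z3 = {0, 1, 2, 3, 4, 6, 7, 8}; fixed.
Sat(AF p) = {0, 1, 2, 3, 4, 6, 7, 8}
EF (AF p): least fixpoint, start Z0 = {0, 1, 2, 3, 4, 6, 7, 8}, add states with some successor in Z. Already a fixed point.
Sat(EF (AF p)) = {0, 1, 2, 3, 4, 6, 7, 8}
7 ∈ Sat(EF (AF p)) = {0, 1, 2, 3, 4, 6, 7, 8}, so the formula holds at 7.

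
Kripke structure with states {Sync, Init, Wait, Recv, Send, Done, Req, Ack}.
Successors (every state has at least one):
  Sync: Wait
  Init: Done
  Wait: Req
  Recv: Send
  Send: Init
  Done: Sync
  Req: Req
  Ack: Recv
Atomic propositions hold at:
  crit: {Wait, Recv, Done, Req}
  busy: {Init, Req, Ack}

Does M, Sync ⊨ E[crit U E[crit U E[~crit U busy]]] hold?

No

Sat(~crit) = {Sync, Init, Send, Ack}
E[~crit U busy]: least fixpoint, start Z0 = Sat(busy) = {Init, Req, Ack}, add states in Sat(~crit) with some successor in Z. Z1 = {Init, Send, Req, Ack}; fixed.
Sat(E[~crit U busy]) = {Init, Send, Req, Ack}
E[crit U E[~crit U busy]]: least fixpoint, start Z0 = Sat(E[~crit U busy]) = {Init, Send, Req, Ack}, add states in Sat(crit) with some successor in Z. Z1 = {Init, Wait, Recv, Send, Req, Ack}; fixed.
Sat(E[crit U E[~crit U busy]]) = {Init, Wait, Recv, Send, Req, Ack}
E[crit U E[crit U E[~crit U busy]]]: least fixpoint, start Z0 = Sat(E[crit U E[~crit U busy]]) = {Init, Wait, Recv, Send, Req, Ack}, add states in Sat(crit) with some successor in Z. Already a fixed point.
Sat(E[crit U E[crit U E[~crit U busy]]]) = {Init, Wait, Recv, Send, Req, Ack}
Sync ∉ Sat(E[crit U E[crit U E[~crit U busy]]]) = {Init, Wait, Recv, Send, Req, Ack}, so the formula does not hold at Sync.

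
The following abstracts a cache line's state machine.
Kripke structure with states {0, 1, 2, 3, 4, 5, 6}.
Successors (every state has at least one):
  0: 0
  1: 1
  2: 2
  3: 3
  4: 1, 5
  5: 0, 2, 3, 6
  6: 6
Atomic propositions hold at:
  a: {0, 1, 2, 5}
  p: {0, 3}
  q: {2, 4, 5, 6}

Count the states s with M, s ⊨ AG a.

3

AG a: greatest fixpoint, start Z0 = {0, 1, 2, 5}, keep only states in Sat with every successor in Z. Z1 = {0, 1, 2}; fixed.
Sat(AG a) = {0, 1, 2}
|Sat(AG a)| = |{0, 1, 2}| = 3.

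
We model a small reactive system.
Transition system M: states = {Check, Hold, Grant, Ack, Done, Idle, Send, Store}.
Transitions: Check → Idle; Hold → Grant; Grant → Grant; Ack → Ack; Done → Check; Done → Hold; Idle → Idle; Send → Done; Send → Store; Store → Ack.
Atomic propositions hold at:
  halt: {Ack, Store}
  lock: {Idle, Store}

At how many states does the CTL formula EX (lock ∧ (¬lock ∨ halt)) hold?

1

Sat(¬lock) = {Check, Hold, Grant, Ack, Done, Send}
Sat(¬lock ∨ halt) = {Check, Hold, Grant, Ack, Done, Send, Store}
Sat(lock ∧ (¬lock ∨ halt)) = {Store}
Sat(EX (lock ∧ (¬lock ∨ halt))) = {s : some successor in {Store}} = {Send}
|Sat(EX (lock ∧ (¬lock ∨ halt)))| = |{Send}| = 1.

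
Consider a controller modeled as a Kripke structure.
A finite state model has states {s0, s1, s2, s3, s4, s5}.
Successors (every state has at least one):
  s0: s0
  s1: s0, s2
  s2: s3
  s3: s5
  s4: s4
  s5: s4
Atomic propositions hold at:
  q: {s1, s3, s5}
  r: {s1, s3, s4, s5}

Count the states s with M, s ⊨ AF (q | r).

Sat(q | r) = {s1, s3, s4, s5}
AF (q | r): least fixpoint, start Z0 = {s1, s3, s4, s5}, add states with every successor in Z. Z1 = {s1, s2, s3, s4, s5}; fixed.
Sat(AF (q | r)) = {s1, s2, s3, s4, s5}
|Sat(AF (q | r))| = |{s1, s2, s3, s4, s5}| = 5.

5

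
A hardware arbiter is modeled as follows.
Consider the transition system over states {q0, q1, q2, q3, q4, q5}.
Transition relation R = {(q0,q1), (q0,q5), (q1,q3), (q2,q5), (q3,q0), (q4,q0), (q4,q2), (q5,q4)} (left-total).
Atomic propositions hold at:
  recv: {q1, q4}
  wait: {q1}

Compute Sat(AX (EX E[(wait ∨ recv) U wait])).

{q3}

Sat(wait ∨ recv) = {q1, q4}
E[(wait ∨ recv) U wait]: least fixpoint, start Z0 = Sat(wait) = {q1}, add states in Sat(wait ∨ recv) with some successor in Z. Already a fixed point.
Sat(E[(wait ∨ recv) U wait]) = {q1}
Sat(EX E[(wait ∨ recv) U wait]) = {s : some successor in {q1}} = {q0}
Sat(AX (EX E[(wait ∨ recv) U wait])) = {s : every successor in {q0}} = {q3}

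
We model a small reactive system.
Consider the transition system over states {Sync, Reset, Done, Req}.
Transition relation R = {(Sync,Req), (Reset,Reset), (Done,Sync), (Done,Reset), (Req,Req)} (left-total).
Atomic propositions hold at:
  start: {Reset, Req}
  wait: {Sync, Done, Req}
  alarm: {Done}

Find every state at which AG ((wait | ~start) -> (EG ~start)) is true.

{Reset}

Sat(~start) = {Sync, Done}
Sat(wait | ~start) = {Sync, Done, Req}
EG ~start: greatest fixpoint, start Z0 = {Sync, Done}, keep only states in Sat with some successor in Z. Z1 = {Done}; Z2 = ∅; fixed.
Sat(EG ~start) = ∅
Sat((wait | ~start) -> (EG ~start)) = {Reset}
AG ((wait | ~start) -> (EG ~start)): greatest fixpoint, start Z0 = {Reset}, keep only states in Sat with every successor in Z. Already a fixed point.
Sat(AG ((wait | ~start) -> (EG ~start))) = {Reset}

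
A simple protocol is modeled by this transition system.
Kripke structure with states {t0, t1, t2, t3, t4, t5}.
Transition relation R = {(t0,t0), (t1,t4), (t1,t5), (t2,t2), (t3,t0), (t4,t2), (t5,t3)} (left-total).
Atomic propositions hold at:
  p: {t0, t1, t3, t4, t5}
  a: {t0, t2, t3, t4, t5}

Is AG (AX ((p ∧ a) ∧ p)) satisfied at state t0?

Yes

Sat(p ∧ a) = {t0, t3, t4, t5}
Sat((p ∧ a) ∧ p) = {t0, t3, t4, t5}
Sat(AX ((p ∧ a) ∧ p)) = {s : every successor in {t0, t3, t4, t5}} = {t0, t1, t3, t5}
AG (AX ((p ∧ a) ∧ p)): greatest fixpoint, start Z0 = {t0, t1, t3, t5}, keep only states in Sat with every successor in Z. Z1 = {t0, t3, t5}; fixed.
Sat(AG (AX ((p ∧ a) ∧ p))) = {t0, t3, t5}
t0 ∈ Sat(AG (AX ((p ∧ a) ∧ p))) = {t0, t3, t5}, so the formula holds at t0.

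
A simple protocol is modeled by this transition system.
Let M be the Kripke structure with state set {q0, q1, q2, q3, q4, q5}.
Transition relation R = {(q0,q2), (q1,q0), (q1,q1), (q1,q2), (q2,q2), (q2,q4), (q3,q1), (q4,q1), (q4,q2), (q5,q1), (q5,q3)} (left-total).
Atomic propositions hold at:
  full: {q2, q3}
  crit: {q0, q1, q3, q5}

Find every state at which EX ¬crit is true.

Sat(¬crit) = {q2, q4}
Sat(EX ¬crit) = {s : some successor in {q2, q4}} = {q0, q1, q2, q4}

{q0, q1, q2, q4}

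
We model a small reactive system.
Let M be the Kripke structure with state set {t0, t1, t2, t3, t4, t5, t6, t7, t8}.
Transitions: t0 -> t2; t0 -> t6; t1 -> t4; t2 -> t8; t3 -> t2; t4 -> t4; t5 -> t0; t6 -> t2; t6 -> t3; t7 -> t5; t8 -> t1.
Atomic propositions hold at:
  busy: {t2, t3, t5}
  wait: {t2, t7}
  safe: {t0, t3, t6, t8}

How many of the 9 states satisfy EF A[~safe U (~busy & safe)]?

Sat(~safe) = {t1, t2, t4, t5, t7}
Sat(~busy) = {t0, t1, t4, t6, t7, t8}
Sat(~busy & safe) = {t0, t6, t8}
A[~safe U (~busy & safe)]: least fixpoint, start Z0 = Sat((~busy & safe)) = {t0, t6, t8}, add states in Sat(~safe) with every successor in Z. Z1 = {t0, t2, t5, t6, t8}; Z2 = {t0, t2, t5, t6, t7, t8}; fixed.
Sat(A[~safe U (~busy & safe)]) = {t0, t2, t5, t6, t7, t8}
EF A[~safe U (~busy & safe)]: least fixpoint, start Z0 = {t0, t2, t5, t6, t7, t8}, add states with some successor in Z. Z1 = {t0, t2, t3, t5, t6, t7, t8}; fixed.
Sat(EF A[~safe U (~busy & safe)]) = {t0, t2, t3, t5, t6, t7, t8}
|Sat(EF A[~safe U (~busy & safe)])| = |{t0, t2, t3, t5, t6, t7, t8}| = 7.

7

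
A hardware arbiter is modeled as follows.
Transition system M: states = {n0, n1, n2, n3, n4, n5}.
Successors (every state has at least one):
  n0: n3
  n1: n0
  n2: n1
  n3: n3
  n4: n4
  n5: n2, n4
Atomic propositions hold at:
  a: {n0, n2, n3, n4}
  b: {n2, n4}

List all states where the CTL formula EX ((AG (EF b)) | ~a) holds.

{n2, n4, n5}

EF b: least fixpoint, start Z0 = {n2, n4}, add states with some successor in Z. Z1 = {n2, n4, n5}; fixed.
Sat(EF b) = {n2, n4, n5}
AG (EF b): greatest fixpoint, start Z0 = {n2, n4, n5}, keep only states in Sat with every successor in Z. Z1 = {n4, n5}; Z2 = {n4}; fixed.
Sat(AG (EF b)) = {n4}
Sat(~a) = {n1, n5}
Sat((AG (EF b)) | ~a) = {n1, n4, n5}
Sat(EX ((AG (EF b)) | ~a)) = {s : some successor in {n1, n4, n5}} = {n2, n4, n5}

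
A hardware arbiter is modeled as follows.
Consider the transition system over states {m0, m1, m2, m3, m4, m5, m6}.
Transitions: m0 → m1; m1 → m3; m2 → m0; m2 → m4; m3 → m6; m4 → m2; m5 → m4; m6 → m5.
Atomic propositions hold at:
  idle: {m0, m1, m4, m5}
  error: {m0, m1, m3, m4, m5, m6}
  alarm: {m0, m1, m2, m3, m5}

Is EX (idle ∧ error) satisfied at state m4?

Sat(idle ∧ error) = {m0, m1, m4, m5}
Sat(EX (idle ∧ error)) = {s : some successor in {m0, m1, m4, m5}} = {m0, m2, m5, m6}
m4 ∉ Sat(EX (idle ∧ error)) = {m0, m2, m5, m6}, so the formula does not hold at m4.

No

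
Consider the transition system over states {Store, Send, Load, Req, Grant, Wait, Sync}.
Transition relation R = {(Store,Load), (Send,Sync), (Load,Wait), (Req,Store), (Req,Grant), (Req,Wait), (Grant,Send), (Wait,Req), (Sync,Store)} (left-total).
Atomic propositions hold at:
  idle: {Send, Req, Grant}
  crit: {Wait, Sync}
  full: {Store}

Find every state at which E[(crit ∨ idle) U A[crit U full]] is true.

Sat(crit ∨ idle) = {Send, Req, Grant, Wait, Sync}
A[crit U full]: least fixpoint, start Z0 = Sat(full) = {Store}, add states in Sat(crit) with every successor in Z. Z1 = {Store, Sync}; fixed.
Sat(A[crit U full]) = {Store, Sync}
E[(crit ∨ idle) U A[crit U full]]: least fixpoint, start Z0 = Sat(A[crit U full]) = {Store, Sync}, add states in Sat(crit ∨ idle) with some successor in Z. Z1 = {Store, Send, Req, Sync}; Z2 = {Store, Send, Req, Grant, Wait, Sync}; fixed.
Sat(E[(crit ∨ idle) U A[crit U full]]) = {Store, Send, Req, Grant, Wait, Sync}

{Store, Send, Req, Grant, Wait, Sync}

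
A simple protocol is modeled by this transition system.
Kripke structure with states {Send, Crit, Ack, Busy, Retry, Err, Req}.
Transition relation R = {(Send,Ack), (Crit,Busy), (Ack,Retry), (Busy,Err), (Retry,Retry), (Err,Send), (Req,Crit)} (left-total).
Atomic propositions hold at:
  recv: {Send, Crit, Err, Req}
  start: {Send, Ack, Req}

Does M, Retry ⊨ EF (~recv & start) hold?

Sat(~recv) = {Ack, Busy, Retry}
Sat(~recv & start) = {Ack}
EF (~recv & start): least fixpoint, start Z0 = {Ack}, add states with some successor in Z. Z1 = {Send, Ack}; Z2 = {Send, Ack, Err}; Z3 = {Send, Ack, Busy, Err}; Z4 = {Send, Crit, Ack, Busy, Err}; Z5 = {Send, Crit, Ack, Busy, Err, Req}; fixed.
Sat(EF (~recv & start)) = {Send, Crit, Ack, Busy, Err, Req}
Retry ∉ Sat(EF (~recv & start)) = {Send, Crit, Ack, Busy, Err, Req}, so the formula does not hold at Retry.

No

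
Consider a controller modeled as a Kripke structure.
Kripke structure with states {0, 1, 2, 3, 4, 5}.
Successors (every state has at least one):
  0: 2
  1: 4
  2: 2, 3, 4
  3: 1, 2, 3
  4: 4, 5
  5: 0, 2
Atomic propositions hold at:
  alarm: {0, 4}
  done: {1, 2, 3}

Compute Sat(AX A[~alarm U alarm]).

{1}

Sat(~alarm) = {1, 2, 3, 5}
A[~alarm U alarm]: least fixpoint, start Z0 = Sat(alarm) = {0, 4}, add states in Sat(~alarm) with every successor in Z. Z1 = {0, 1, 4}; fixed.
Sat(A[~alarm U alarm]) = {0, 1, 4}
Sat(AX A[~alarm U alarm]) = {s : every successor in {0, 1, 4}} = {1}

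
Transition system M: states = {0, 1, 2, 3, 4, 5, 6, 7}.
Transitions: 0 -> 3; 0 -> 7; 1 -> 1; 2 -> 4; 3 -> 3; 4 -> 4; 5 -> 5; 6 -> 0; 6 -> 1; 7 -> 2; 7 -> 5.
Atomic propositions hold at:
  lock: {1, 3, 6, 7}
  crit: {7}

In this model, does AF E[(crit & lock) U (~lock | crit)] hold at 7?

Yes

Sat(crit & lock) = {7}
Sat(~lock) = {0, 2, 4, 5}
Sat(~lock | crit) = {0, 2, 4, 5, 7}
E[(crit & lock) U (~lock | crit)]: least fixpoint, start Z0 = Sat((~lock | crit)) = {0, 2, 4, 5, 7}, add states in Sat(crit & lock) with some successor in Z. Already a fixed point.
Sat(E[(crit & lock) U (~lock | crit)]) = {0, 2, 4, 5, 7}
AF E[(crit & lock) U (~lock | crit)]: least fixpoint, start Z0 = {0, 2, 4, 5, 7}, add states with every successor in Z. Already a fixed point.
Sat(AF E[(crit & lock) U (~lock | crit)]) = {0, 2, 4, 5, 7}
7 ∈ Sat(AF E[(crit & lock) U (~lock | crit)]) = {0, 2, 4, 5, 7}, so the formula holds at 7.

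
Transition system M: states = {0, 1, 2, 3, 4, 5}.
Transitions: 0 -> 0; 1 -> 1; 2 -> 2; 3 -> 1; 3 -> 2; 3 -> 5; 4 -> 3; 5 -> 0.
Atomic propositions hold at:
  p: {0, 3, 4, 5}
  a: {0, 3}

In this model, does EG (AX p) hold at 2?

No

Sat(AX p) = {s : every successor in {0, 3, 4, 5}} = {0, 4, 5}
EG (AX p): greatest fixpoint, start Z0 = {0, 4, 5}, keep only states in Sat with some successor in Z. Z1 = {0, 5}; fixed.
Sat(EG (AX p)) = {0, 5}
2 ∉ Sat(EG (AX p)) = {0, 5}, so the formula does not hold at 2.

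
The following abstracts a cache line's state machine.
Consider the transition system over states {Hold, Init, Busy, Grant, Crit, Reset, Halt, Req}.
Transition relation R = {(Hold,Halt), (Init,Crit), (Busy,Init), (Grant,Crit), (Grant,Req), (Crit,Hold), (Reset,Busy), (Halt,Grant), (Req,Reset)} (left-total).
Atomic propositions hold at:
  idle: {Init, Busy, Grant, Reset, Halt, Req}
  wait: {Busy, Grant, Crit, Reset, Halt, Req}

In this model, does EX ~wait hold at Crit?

Yes

Sat(~wait) = {Hold, Init}
Sat(EX ~wait) = {s : some successor in {Hold, Init}} = {Busy, Crit}
Crit ∈ Sat(EX ~wait) = {Busy, Crit}, so the formula holds at Crit.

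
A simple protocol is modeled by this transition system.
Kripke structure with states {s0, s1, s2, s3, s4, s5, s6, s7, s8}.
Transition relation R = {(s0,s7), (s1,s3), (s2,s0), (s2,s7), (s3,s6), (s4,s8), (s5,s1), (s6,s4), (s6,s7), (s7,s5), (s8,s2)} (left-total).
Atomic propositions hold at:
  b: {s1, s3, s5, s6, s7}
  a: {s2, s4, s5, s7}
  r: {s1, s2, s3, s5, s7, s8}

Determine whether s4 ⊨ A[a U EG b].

No

EG b: greatest fixpoint, start Z0 = {s1, s3, s5, s6, s7}, keep only states in Sat with some successor in Z. Already a fixed point.
Sat(EG b) = {s1, s3, s5, s6, s7}
A[a U EG b]: least fixpoint, start Z0 = Sat(EG b) = {s1, s3, s5, s6, s7}, add states in Sat(a) with every successor in Z. Already a fixed point.
Sat(A[a U EG b]) = {s1, s3, s5, s6, s7}
s4 ∉ Sat(A[a U EG b]) = {s1, s3, s5, s6, s7}, so the formula does not hold at s4.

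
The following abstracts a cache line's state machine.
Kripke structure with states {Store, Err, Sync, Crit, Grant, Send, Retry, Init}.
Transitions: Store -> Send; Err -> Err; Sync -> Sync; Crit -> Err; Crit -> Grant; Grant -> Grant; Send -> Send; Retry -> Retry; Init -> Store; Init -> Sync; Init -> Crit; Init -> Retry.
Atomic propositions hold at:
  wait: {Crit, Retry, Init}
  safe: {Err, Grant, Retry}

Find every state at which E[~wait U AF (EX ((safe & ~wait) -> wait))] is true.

Sat(~wait) = {Store, Err, Sync, Grant, Send}
Sat(safe & ~wait) = {Err, Grant}
Sat((safe & ~wait) -> wait) = {Store, Sync, Crit, Send, Retry, Init}
Sat(EX ((safe & ~wait) -> wait)) = {s : some successor in {Store, Sync, Crit, Send, Retry, Init}} = {Store, Sync, Send, Retry, Init}
AF (EX ((safe & ~wait) -> wait)): least fixpoint, start Z0 = {Store, Sync, Send, Retry, Init}, add states with every successor in Z. Already a fixed point.
Sat(AF (EX ((safe & ~wait) -> wait))) = {Store, Sync, Send, Retry, Init}
E[~wait U AF (EX ((safe & ~wait) -> wait))]: least fixpoint, start Z0 = Sat(AF (EX ((safe & ~wait) -> wait))) = {Store, Sync, Send, Retry, Init}, add states in Sat(~wait) with some successor in Z. Already a fixed point.
Sat(E[~wait U AF (EX ((safe & ~wait) -> wait))]) = {Store, Sync, Send, Retry, Init}

{Store, Sync, Send, Retry, Init}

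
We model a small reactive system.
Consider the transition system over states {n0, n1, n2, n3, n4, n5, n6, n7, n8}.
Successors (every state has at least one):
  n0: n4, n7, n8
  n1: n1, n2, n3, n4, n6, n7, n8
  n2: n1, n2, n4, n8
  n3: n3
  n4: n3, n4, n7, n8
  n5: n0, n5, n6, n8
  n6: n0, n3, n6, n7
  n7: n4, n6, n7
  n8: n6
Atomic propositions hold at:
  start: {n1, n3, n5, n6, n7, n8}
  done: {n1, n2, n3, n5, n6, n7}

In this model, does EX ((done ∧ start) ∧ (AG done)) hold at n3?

Sat(done ∧ start) = {n1, n3, n5, n6, n7}
AG done: greatest fixpoint, start Z0 = {n1, n2, n3, n5, n6, n7}, keep only states in Sat with every successor in Z. Z1 = {n3}; fixed.
Sat(AG done) = {n3}
Sat((done ∧ start) ∧ (AG done)) = {n3}
Sat(EX ((done ∧ start) ∧ (AG done))) = {s : some successor in {n3}} = {n1, n3, n4, n6}
n3 ∈ Sat(EX ((done ∧ start) ∧ (AG done))) = {n1, n3, n4, n6}, so the formula holds at n3.

Yes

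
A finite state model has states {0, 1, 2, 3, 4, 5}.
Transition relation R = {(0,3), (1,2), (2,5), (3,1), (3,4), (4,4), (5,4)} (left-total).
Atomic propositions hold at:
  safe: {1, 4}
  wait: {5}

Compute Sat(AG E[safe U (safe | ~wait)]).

{4}

Sat(~wait) = {0, 1, 2, 3, 4}
Sat(safe | ~wait) = {0, 1, 2, 3, 4}
E[safe U (safe | ~wait)]: least fixpoint, start Z0 = Sat((safe | ~wait)) = {0, 1, 2, 3, 4}, add states in Sat(safe) with some successor in Z. Already a fixed point.
Sat(E[safe U (safe | ~wait)]) = {0, 1, 2, 3, 4}
AG E[safe U (safe | ~wait)]: greatest fixpoint, start Z0 = {0, 1, 2, 3, 4}, keep only states in Sat with every successor in Z. Z1 = {0, 1, 3, 4}; Z2 = {0, 3, 4}; Z3 = {0, 4}; Z4 = {4}; fixed.
Sat(AG E[safe U (safe | ~wait)]) = {4}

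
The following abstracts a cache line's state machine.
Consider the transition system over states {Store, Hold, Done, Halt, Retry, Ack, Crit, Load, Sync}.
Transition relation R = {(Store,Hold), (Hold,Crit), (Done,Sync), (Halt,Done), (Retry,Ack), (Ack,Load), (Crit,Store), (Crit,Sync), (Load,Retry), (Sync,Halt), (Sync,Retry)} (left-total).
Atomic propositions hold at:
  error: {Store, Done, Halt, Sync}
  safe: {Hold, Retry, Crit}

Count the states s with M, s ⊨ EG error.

3

EG error: greatest fixpoint, start Z0 = {Store, Done, Halt, Sync}, keep only states in Sat with some successor in Z. Z1 = {Done, Halt, Sync}; fixed.
Sat(EG error) = {Done, Halt, Sync}
|Sat(EG error)| = |{Done, Halt, Sync}| = 3.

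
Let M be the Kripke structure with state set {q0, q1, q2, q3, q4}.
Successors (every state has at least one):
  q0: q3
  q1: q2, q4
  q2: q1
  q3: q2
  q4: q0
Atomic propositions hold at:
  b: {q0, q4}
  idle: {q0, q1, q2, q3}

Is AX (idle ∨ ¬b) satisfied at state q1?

No

Sat(¬b) = {q1, q2, q3}
Sat(idle ∨ ¬b) = {q0, q1, q2, q3}
Sat(AX (idle ∨ ¬b)) = {s : every successor in {q0, q1, q2, q3}} = {q0, q2, q3, q4}
q1 ∉ Sat(AX (idle ∨ ¬b)) = {q0, q2, q3, q4}, so the formula does not hold at q1.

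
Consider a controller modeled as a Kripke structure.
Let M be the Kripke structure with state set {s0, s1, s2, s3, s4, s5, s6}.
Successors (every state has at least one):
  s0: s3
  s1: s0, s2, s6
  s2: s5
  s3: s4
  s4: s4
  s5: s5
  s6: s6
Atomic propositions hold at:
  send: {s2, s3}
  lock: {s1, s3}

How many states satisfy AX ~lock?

6

Sat(~lock) = {s0, s2, s4, s5, s6}
Sat(AX ~lock) = {s : every successor in {s0, s2, s4, s5, s6}} = {s1, s2, s3, s4, s5, s6}
|Sat(AX ~lock)| = |{s1, s2, s3, s4, s5, s6}| = 6.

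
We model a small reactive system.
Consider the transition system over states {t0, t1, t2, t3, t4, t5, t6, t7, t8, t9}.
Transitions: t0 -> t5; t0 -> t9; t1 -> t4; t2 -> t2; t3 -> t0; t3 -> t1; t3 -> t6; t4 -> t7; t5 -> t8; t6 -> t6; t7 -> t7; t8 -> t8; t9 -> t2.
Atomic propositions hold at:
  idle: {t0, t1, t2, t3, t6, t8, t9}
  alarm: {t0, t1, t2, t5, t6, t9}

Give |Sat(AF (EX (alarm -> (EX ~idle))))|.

Sat(~idle) = {t4, t5, t7}
Sat(EX ~idle) = {s : some successor in {t4, t5, t7}} = {t0, t1, t4, t7}
Sat(alarm -> (EX ~idle)) = {t0, t1, t3, t4, t7, t8}
Sat(EX (alarm -> (EX ~idle))) = {s : some successor in {t0, t1, t3, t4, t7, t8}} = {t1, t3, t4, t5, t7, t8}
AF (EX (alarm -> (EX ~idle))): least fixpoint, start Z0 = {t1, t3, t4, t5, t7, t8}, add states with every successor in Z. Already a fixed point.
Sat(AF (EX (alarm -> (EX ~idle)))) = {t1, t3, t4, t5, t7, t8}
|Sat(AF (EX (alarm -> (EX ~idle))))| = |{t1, t3, t4, t5, t7, t8}| = 6.

6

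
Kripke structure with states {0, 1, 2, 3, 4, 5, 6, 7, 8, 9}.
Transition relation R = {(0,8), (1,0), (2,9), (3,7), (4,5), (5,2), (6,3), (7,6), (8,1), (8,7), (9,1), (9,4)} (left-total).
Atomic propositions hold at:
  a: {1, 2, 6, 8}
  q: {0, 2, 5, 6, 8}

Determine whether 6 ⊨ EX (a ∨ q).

No

Sat(a ∨ q) = {0, 1, 2, 5, 6, 8}
Sat(EX (a ∨ q)) = {s : some successor in {0, 1, 2, 5, 6, 8}} = {0, 1, 4, 5, 7, 8, 9}
6 ∉ Sat(EX (a ∨ q)) = {0, 1, 4, 5, 7, 8, 9}, so the formula does not hold at 6.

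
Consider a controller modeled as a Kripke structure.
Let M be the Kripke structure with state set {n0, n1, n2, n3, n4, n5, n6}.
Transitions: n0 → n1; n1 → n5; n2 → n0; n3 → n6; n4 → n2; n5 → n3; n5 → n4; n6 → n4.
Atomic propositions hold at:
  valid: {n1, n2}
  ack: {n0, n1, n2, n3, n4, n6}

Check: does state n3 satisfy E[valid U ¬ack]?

Sat(¬ack) = {n5}
E[valid U ¬ack]: least fixpoint, start Z0 = Sat(¬ack) = {n5}, add states in Sat(valid) with some successor in Z. Z1 = {n1, n5}; fixed.
Sat(E[valid U ¬ack]) = {n1, n5}
n3 ∉ Sat(E[valid U ¬ack]) = {n1, n5}, so the formula does not hold at n3.

No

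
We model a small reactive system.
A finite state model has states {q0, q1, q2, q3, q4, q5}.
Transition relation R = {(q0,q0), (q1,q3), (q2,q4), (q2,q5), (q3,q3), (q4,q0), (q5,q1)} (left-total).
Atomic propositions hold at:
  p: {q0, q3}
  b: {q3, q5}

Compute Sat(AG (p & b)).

{q3}

Sat(p & b) = {q3}
AG (p & b): greatest fixpoint, start Z0 = {q3}, keep only states in Sat with every successor in Z. Already a fixed point.
Sat(AG (p & b)) = {q3}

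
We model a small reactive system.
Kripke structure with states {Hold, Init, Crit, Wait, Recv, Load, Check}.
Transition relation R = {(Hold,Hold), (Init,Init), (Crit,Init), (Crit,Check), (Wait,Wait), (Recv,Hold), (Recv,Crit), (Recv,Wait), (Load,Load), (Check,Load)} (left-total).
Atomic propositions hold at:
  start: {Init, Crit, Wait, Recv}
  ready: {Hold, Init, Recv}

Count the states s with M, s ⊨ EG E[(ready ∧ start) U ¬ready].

5

Sat(ready ∧ start) = {Init, Recv}
Sat(¬ready) = {Crit, Wait, Load, Check}
E[(ready ∧ start) U ¬ready]: least fixpoint, start Z0 = Sat(¬ready) = {Crit, Wait, Load, Check}, add states in Sat(ready ∧ start) with some successor in Z. Z1 = {Crit, Wait, Recv, Load, Check}; fixed.
Sat(E[(ready ∧ start) U ¬ready]) = {Crit, Wait, Recv, Load, Check}
EG E[(ready ∧ start) U ¬ready]: greatest fixpoint, start Z0 = {Crit, Wait, Recv, Load, Check}, keep only states in Sat with some successor in Z. Already a fixed point.
Sat(EG E[(ready ∧ start) U ¬ready]) = {Crit, Wait, Recv, Load, Check}
|Sat(EG E[(ready ∧ start) U ¬ready])| = |{Crit, Wait, Recv, Load, Check}| = 5.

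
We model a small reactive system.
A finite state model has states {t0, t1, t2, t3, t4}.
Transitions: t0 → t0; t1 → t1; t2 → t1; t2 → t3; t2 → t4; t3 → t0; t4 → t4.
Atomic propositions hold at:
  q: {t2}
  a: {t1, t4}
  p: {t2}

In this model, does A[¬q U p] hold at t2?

Yes

Sat(¬q) = {t0, t1, t3, t4}
A[¬q U p]: least fixpoint, start Z0 = Sat(p) = {t2}, add states in Sat(¬q) with every successor in Z. Already a fixed point.
Sat(A[¬q U p]) = {t2}
t2 ∈ Sat(A[¬q U p]) = {t2}, so the formula holds at t2.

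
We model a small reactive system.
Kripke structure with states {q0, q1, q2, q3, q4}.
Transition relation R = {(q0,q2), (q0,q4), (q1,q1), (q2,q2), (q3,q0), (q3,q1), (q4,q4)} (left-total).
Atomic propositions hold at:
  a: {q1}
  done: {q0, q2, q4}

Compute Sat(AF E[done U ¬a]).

{q0, q2, q3, q4}

Sat(¬a) = {q0, q2, q3, q4}
E[done U ¬a]: least fixpoint, start Z0 = Sat(¬a) = {q0, q2, q3, q4}, add states in Sat(done) with some successor in Z. Already a fixed point.
Sat(E[done U ¬a]) = {q0, q2, q3, q4}
AF E[done U ¬a]: least fixpoint, start Z0 = {q0, q2, q3, q4}, add states with every successor in Z. Already a fixed point.
Sat(AF E[done U ¬a]) = {q0, q2, q3, q4}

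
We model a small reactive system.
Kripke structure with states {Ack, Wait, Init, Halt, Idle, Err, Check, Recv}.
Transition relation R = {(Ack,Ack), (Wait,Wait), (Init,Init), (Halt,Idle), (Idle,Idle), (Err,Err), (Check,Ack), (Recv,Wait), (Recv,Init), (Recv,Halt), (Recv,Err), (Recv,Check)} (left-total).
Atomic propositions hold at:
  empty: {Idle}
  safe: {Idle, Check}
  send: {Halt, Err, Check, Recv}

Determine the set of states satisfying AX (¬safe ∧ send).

Sat(¬safe) = {Ack, Wait, Init, Halt, Err, Recv}
Sat(¬safe ∧ send) = {Halt, Err, Recv}
Sat(AX (¬safe ∧ send)) = {s : every successor in {Halt, Err, Recv}} = {Err}

{Err}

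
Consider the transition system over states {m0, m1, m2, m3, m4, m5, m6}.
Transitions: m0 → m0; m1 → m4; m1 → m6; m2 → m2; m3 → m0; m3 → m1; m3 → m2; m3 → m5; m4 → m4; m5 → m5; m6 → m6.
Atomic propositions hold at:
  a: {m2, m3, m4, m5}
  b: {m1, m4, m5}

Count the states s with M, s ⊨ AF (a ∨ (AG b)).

AG b: greatest fixpoint, start Z0 = {m1, m4, m5}, keep only states in Sat with every successor in Z. Z1 = {m4, m5}; fixed.
Sat(AG b) = {m4, m5}
Sat(a ∨ (AG b)) = {m2, m3, m4, m5}
AF (a ∨ (AG b)): least fixpoint, start Z0 = {m2, m3, m4, m5}, add states with every successor in Z. Already a fixed point.
Sat(AF (a ∨ (AG b))) = {m2, m3, m4, m5}
|Sat(AF (a ∨ (AG b)))| = |{m2, m3, m4, m5}| = 4.

4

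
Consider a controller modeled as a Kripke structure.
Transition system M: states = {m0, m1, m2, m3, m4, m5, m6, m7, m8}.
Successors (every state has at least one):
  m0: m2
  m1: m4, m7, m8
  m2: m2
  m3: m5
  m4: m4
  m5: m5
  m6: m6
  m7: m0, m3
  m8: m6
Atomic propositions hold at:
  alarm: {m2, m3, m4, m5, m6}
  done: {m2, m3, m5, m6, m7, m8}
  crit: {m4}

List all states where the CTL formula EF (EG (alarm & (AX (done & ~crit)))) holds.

Sat(~crit) = {m0, m1, m2, m3, m5, m6, m7, m8}
Sat(done & ~crit) = {m2, m3, m5, m6, m7, m8}
Sat(AX (done & ~crit)) = {s : every successor in {m2, m3, m5, m6, m7, m8}} = {m0, m2, m3, m5, m6, m8}
Sat(alarm & (AX (done & ~crit))) = {m2, m3, m5, m6}
EG (alarm & (AX (done & ~crit))): greatest fixpoint, start Z0 = {m2, m3, m5, m6}, keep only states in Sat with some successor in Z. Already a fixed point.
Sat(EG (alarm & (AX (done & ~crit)))) = {m2, m3, m5, m6}
EF (EG (alarm & (AX (done & ~crit)))): least fixpoint, start Z0 = {m2, m3, m5, m6}, add states with some successor in Z. Z1 = {m0, m2, m3, m5, m6, m7, m8}; Z2 = {m0, m1, m2, m3, m5, m6, m7, m8}; fixed.
Sat(EF (EG (alarm & (AX (done & ~crit))))) = {m0, m1, m2, m3, m5, m6, m7, m8}

{m0, m1, m2, m3, m5, m6, m7, m8}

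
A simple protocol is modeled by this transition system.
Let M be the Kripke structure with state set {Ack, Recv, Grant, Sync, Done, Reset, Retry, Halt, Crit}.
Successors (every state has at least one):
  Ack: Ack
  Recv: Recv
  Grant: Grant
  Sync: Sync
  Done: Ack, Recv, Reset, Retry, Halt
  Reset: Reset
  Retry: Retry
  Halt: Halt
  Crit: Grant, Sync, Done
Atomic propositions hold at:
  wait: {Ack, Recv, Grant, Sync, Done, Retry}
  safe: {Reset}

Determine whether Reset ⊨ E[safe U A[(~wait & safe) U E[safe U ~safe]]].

No

Sat(~wait) = {Reset, Halt, Crit}
Sat(~wait & safe) = {Reset}
Sat(~safe) = {Ack, Recv, Grant, Sync, Done, Retry, Halt, Crit}
E[safe U ~safe]: least fixpoint, start Z0 = Sat(~safe) = {Ack, Recv, Grant, Sync, Done, Retry, Halt, Crit}, add states in Sat(safe) with some successor in Z. Already a fixed point.
Sat(E[safe U ~safe]) = {Ack, Recv, Grant, Sync, Done, Retry, Halt, Crit}
A[(~wait & safe) U E[safe U ~safe]]: least fixpoint, start Z0 = Sat(E[safe U ~safe]) = {Ack, Recv, Grant, Sync, Done, Retry, Halt, Crit}, add states in Sat(~wait & safe) with every successor in Z. Already a fixed point.
Sat(A[(~wait & safe) U E[safe U ~safe]]) = {Ack, Recv, Grant, Sync, Done, Retry, Halt, Crit}
E[safe U A[(~wait & safe) U E[safe U ~safe]]]: least fixpoint, start Z0 = Sat(A[(~wait & safe) U E[safe U ~safe]]) = {Ack, Recv, Grant, Sync, Done, Retry, Halt, Crit}, add states in Sat(safe) with some successor in Z. Already a fixed point.
Sat(E[safe U A[(~wait & safe) U E[safe U ~safe]]]) = {Ack, Recv, Grant, Sync, Done, Retry, Halt, Crit}
Reset ∉ Sat(E[safe U A[(~wait & safe) U E[safe U ~safe]]]) = {Ack, Recv, Grant, Sync, Done, Retry, Halt, Crit}, so the formula does not hold at Reset.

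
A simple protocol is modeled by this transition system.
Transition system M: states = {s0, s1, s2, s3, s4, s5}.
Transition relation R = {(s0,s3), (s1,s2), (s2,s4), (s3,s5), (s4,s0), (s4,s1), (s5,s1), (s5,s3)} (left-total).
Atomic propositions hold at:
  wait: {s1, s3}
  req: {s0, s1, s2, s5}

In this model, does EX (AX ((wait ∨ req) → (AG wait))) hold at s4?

Sat(wait ∨ req) = {s0, s1, s2, s3, s5}
AG wait: greatest fixpoint, start Z0 = {s1, s3}, keep only states in Sat with every successor in Z. Z1 = ∅; fixed.
Sat(AG wait) = ∅
Sat((wait ∨ req) → (AG wait)) = {s4}
Sat(AX ((wait ∨ req) → (AG wait))) = {s : every successor in {s4}} = {s2}
Sat(EX (AX ((wait ∨ req) → (AG wait)))) = {s : some successor in {s2}} = {s1}
s4 ∉ Sat(EX (AX ((wait ∨ req) → (AG wait)))) = {s1}, so the formula does not hold at s4.

No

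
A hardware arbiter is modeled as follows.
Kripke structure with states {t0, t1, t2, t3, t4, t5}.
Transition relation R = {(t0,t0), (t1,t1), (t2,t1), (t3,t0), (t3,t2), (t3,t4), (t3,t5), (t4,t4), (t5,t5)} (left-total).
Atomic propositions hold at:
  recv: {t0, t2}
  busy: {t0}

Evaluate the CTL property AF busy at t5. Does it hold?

AF busy: least fixpoint, start Z0 = {t0}, add states with every successor in Z. Already a fixed point.
Sat(AF busy) = {t0}
t5 ∉ Sat(AF busy) = {t0}, so the formula does not hold at t5.

No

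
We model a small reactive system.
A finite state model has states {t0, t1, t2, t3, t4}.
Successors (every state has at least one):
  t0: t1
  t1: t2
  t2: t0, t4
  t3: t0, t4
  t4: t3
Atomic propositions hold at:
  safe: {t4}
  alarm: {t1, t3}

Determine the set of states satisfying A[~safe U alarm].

Sat(~safe) = {t0, t1, t2, t3}
A[~safe U alarm]: least fixpoint, start Z0 = Sat(alarm) = {t1, t3}, add states in Sat(~safe) with every successor in Z. Z1 = {t0, t1, t3}; fixed.
Sat(A[~safe U alarm]) = {t0, t1, t3}

{t0, t1, t3}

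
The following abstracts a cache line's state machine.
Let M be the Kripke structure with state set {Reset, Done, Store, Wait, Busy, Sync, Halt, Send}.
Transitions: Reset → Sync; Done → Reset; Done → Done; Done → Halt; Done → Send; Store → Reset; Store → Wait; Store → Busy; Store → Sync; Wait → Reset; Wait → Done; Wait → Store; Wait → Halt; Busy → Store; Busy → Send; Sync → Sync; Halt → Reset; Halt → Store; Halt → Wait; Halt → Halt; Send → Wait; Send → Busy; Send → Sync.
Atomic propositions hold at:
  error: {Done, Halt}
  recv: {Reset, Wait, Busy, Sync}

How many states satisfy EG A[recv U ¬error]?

6

Sat(¬error) = {Reset, Store, Wait, Busy, Sync, Send}
A[recv U ¬error]: least fixpoint, start Z0 = Sat(¬error) = {Reset, Store, Wait, Busy, Sync, Send}, add states in Sat(recv) with every successor in Z. Already a fixed point.
Sat(A[recv U ¬error]) = {Reset, Store, Wait, Busy, Sync, Send}
EG A[recv U ¬error]: greatest fixpoint, start Z0 = {Reset, Store, Wait, Busy, Sync, Send}, keep only states in Sat with some successor in Z. Already a fixed point.
Sat(EG A[recv U ¬error]) = {Reset, Store, Wait, Busy, Sync, Send}
|Sat(EG A[recv U ¬error])| = |{Reset, Store, Wait, Busy, Sync, Send}| = 6.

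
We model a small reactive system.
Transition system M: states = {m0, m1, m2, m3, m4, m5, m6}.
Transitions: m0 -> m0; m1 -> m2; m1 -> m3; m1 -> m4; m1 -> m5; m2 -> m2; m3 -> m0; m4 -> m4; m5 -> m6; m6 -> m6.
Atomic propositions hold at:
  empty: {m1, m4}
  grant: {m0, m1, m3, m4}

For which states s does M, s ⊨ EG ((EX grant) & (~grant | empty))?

Sat(EX grant) = {s : some successor in {m0, m1, m3, m4}} = {m0, m1, m3, m4}
Sat(~grant) = {m2, m5, m6}
Sat(~grant | empty) = {m1, m2, m4, m5, m6}
Sat((EX grant) & (~grant | empty)) = {m1, m4}
EG ((EX grant) & (~grant | empty)): greatest fixpoint, start Z0 = {m1, m4}, keep only states in Sat with some successor in Z. Already a fixed point.
Sat(EG ((EX grant) & (~grant | empty))) = {m1, m4}

{m1, m4}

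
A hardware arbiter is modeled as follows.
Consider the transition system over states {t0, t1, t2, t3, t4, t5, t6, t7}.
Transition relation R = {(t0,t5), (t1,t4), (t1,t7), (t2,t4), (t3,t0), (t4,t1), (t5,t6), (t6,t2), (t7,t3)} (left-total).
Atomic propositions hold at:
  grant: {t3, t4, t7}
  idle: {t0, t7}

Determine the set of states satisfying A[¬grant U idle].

{t0, t7}

Sat(¬grant) = {t0, t1, t2, t5, t6}
A[¬grant U idle]: least fixpoint, start Z0 = Sat(idle) = {t0, t7}, add states in Sat(¬grant) with every successor in Z. Already a fixed point.
Sat(A[¬grant U idle]) = {t0, t7}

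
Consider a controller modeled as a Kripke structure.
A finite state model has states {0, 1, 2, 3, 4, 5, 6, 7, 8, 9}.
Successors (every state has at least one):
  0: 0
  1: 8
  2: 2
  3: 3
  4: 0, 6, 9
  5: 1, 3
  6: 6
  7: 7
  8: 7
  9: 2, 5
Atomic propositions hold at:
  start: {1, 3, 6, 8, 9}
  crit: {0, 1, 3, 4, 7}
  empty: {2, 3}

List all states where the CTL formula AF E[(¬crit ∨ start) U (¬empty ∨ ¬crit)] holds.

{0, 1, 2, 4, 5, 6, 7, 8, 9}

Sat(¬crit) = {2, 5, 6, 8, 9}
Sat(¬crit ∨ start) = {1, 2, 3, 5, 6, 8, 9}
Sat(¬empty) = {0, 1, 4, 5, 6, 7, 8, 9}
Sat(¬empty ∨ ¬crit) = {0, 1, 2, 4, 5, 6, 7, 8, 9}
E[(¬crit ∨ start) U (¬empty ∨ ¬crit)]: least fixpoint, start Z0 = Sat((¬empty ∨ ¬crit)) = {0, 1, 2, 4, 5, 6, 7, 8, 9}, add states in Sat(¬crit ∨ start) with some successor in Z. Already a fixed point.
Sat(E[(¬crit ∨ start) U (¬empty ∨ ¬crit)]) = {0, 1, 2, 4, 5, 6, 7, 8, 9}
AF E[(¬crit ∨ start) U (¬empty ∨ ¬crit)]: least fixpoint, start Z0 = {0, 1, 2, 4, 5, 6, 7, 8, 9}, add states with every successor in Z. Already a fixed point.
Sat(AF E[(¬crit ∨ start) U (¬empty ∨ ¬crit)]) = {0, 1, 2, 4, 5, 6, 7, 8, 9}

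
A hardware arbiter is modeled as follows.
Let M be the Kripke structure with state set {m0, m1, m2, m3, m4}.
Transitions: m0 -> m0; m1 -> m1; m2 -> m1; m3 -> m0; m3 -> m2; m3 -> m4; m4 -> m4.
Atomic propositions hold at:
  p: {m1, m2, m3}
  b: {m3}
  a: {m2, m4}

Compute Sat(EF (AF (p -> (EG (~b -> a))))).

Sat(~b) = {m0, m1, m2, m4}
Sat(~b -> a) = {m2, m3, m4}
EG (~b -> a): greatest fixpoint, start Z0 = {m2, m3, m4}, keep only states in Sat with some successor in Z. Z1 = {m3, m4}; fixed.
Sat(EG (~b -> a)) = {m3, m4}
Sat(p -> (EG (~b -> a))) = {m0, m3, m4}
AF (p -> (EG (~b -> a))): least fixpoint, start Z0 = {m0, m3, m4}, add states with every successor in Z. Already a fixed point.
Sat(AF (p -> (EG (~b -> a)))) = {m0, m3, m4}
EF (AF (p -> (EG (~b -> a)))): least fixpoint, start Z0 = {m0, m3, m4}, add states with some successor in Z. Already a fixed point.
Sat(EF (AF (p -> (EG (~b -> a))))) = {m0, m3, m4}

{m0, m3, m4}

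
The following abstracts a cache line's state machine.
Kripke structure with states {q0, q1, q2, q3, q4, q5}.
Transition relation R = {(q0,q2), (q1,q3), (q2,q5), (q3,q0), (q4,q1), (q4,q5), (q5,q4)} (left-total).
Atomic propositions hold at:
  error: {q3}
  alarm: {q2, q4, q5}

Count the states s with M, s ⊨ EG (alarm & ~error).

Sat(~error) = {q0, q1, q2, q4, q5}
Sat(alarm & ~error) = {q2, q4, q5}
EG (alarm & ~error): greatest fixpoint, start Z0 = {q2, q4, q5}, keep only states in Sat with some successor in Z. Already a fixed point.
Sat(EG (alarm & ~error)) = {q2, q4, q5}
|Sat(EG (alarm & ~error))| = |{q2, q4, q5}| = 3.

3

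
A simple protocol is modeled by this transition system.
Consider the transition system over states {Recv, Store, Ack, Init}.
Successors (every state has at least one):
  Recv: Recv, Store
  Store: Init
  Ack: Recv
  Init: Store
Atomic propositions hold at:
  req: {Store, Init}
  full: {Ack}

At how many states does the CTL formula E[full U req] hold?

2

E[full U req]: least fixpoint, start Z0 = Sat(req) = {Store, Init}, add states in Sat(full) with some successor in Z. Already a fixed point.
Sat(E[full U req]) = {Store, Init}
|Sat(E[full U req])| = |{Store, Init}| = 2.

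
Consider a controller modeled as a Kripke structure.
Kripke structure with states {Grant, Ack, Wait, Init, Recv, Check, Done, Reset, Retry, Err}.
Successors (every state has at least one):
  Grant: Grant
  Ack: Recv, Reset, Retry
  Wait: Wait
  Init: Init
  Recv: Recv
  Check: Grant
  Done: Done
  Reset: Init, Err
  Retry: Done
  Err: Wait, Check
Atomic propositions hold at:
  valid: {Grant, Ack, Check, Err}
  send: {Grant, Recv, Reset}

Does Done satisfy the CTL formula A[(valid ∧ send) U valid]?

Sat(valid ∧ send) = {Grant}
A[(valid ∧ send) U valid]: least fixpoint, start Z0 = Sat(valid) = {Grant, Ack, Check, Err}, add states in Sat(valid ∧ send) with every successor in Z. Already a fixed point.
Sat(A[(valid ∧ send) U valid]) = {Grant, Ack, Check, Err}
Done ∉ Sat(A[(valid ∧ send) U valid]) = {Grant, Ack, Check, Err}, so the formula does not hold at Done.

No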